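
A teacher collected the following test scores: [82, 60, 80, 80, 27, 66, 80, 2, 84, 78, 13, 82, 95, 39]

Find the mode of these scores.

80

Step 1: Count the frequency of each value:
  2: appears 1 time(s)
  13: appears 1 time(s)
  27: appears 1 time(s)
  39: appears 1 time(s)
  60: appears 1 time(s)
  66: appears 1 time(s)
  78: appears 1 time(s)
  80: appears 3 time(s)
  82: appears 2 time(s)
  84: appears 1 time(s)
  95: appears 1 time(s)
Step 2: The value 80 appears most frequently (3 times).
Step 3: Mode = 80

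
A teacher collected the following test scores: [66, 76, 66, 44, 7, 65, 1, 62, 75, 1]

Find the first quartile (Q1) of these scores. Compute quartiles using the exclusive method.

5.5

Step 1: Sort the data: [1, 1, 7, 44, 62, 65, 66, 66, 75, 76]
Step 2: n = 10
Step 3: Using the exclusive quartile method:
  Q1 = 5.5
  Q2 (median) = 63.5
  Q3 = 68.25
  IQR = Q3 - Q1 = 68.25 - 5.5 = 62.75
Step 4: Q1 = 5.5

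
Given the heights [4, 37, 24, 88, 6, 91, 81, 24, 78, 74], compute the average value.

50.7

Step 1: Sum all values: 4 + 37 + 24 + 88 + 6 + 91 + 81 + 24 + 78 + 74 = 507
Step 2: Count the number of values: n = 10
Step 3: Mean = sum / n = 507 / 10 = 50.7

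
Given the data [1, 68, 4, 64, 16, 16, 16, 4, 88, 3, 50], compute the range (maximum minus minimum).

87

Step 1: Identify the maximum value: max = 88
Step 2: Identify the minimum value: min = 1
Step 3: Range = max - min = 88 - 1 = 87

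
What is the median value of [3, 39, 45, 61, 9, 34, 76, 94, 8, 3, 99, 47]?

42

Step 1: Sort the data in ascending order: [3, 3, 8, 9, 34, 39, 45, 47, 61, 76, 94, 99]
Step 2: The number of values is n = 12.
Step 3: Since n is even, the median is the average of positions 6 and 7:
  Median = (39 + 45) / 2 = 42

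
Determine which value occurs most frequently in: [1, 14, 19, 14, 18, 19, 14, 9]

14

Step 1: Count the frequency of each value:
  1: appears 1 time(s)
  9: appears 1 time(s)
  14: appears 3 time(s)
  18: appears 1 time(s)
  19: appears 2 time(s)
Step 2: The value 14 appears most frequently (3 times).
Step 3: Mode = 14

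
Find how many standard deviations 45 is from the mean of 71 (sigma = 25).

-1.04

Step 1: Recall the z-score formula: z = (x - mu) / sigma
Step 2: Substitute values: z = (45 - 71) / 25
Step 3: z = -26 / 25 = -1.04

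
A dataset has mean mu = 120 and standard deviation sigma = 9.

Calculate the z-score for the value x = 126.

0.6667

Step 1: Recall the z-score formula: z = (x - mu) / sigma
Step 2: Substitute values: z = (126 - 120) / 9
Step 3: z = 6 / 9 = 0.6667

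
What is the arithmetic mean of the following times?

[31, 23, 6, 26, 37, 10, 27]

22.8571

Step 1: Sum all values: 31 + 23 + 6 + 26 + 37 + 10 + 27 = 160
Step 2: Count the number of values: n = 7
Step 3: Mean = sum / n = 160 / 7 = 22.8571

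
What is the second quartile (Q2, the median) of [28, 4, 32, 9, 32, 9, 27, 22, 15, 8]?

18.5

Step 1: Sort the data: [4, 8, 9, 9, 15, 22, 27, 28, 32, 32]
Step 2: n = 10
Step 3: Q2 is the median. Since n is even, it is the average of the values at positions 5 and 6:
  Q2 = (15 + 22) / 2 = 18.5
Step 4: Q2 = 18.5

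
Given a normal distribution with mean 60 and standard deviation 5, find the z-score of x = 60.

0

Step 1: Recall the z-score formula: z = (x - mu) / sigma
Step 2: Substitute values: z = (60 - 60) / 5
Step 3: z = 0 / 5 = 0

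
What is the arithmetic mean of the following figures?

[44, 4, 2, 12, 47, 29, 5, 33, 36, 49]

26.1

Step 1: Sum all values: 44 + 4 + 2 + 12 + 47 + 29 + 5 + 33 + 36 + 49 = 261
Step 2: Count the number of values: n = 10
Step 3: Mean = sum / n = 261 / 10 = 26.1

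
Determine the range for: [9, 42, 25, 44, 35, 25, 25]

35

Step 1: Identify the maximum value: max = 44
Step 2: Identify the minimum value: min = 9
Step 3: Range = max - min = 44 - 9 = 35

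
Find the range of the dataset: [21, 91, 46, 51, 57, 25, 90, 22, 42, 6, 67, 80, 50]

85

Step 1: Identify the maximum value: max = 91
Step 2: Identify the minimum value: min = 6
Step 3: Range = max - min = 91 - 6 = 85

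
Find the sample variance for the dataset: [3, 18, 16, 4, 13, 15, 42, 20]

145.4107

Step 1: Compute the mean: (3 + 18 + 16 + 4 + 13 + 15 + 42 + 20) / 8 = 16.375
Step 2: Compute squared deviations from the mean:
  (3 - 16.375)^2 = 178.8906
  (18 - 16.375)^2 = 2.6406
  (16 - 16.375)^2 = 0.1406
  (4 - 16.375)^2 = 153.1406
  (13 - 16.375)^2 = 11.3906
  (15 - 16.375)^2 = 1.8906
  (42 - 16.375)^2 = 656.6406
  (20 - 16.375)^2 = 13.1406
Step 3: Sum of squared deviations = 1017.875
Step 4: Sample variance = 1017.875 / 7 = 145.4107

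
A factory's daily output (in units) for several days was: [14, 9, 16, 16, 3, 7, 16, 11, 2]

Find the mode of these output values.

16

Step 1: Count the frequency of each value:
  2: appears 1 time(s)
  3: appears 1 time(s)
  7: appears 1 time(s)
  9: appears 1 time(s)
  11: appears 1 time(s)
  14: appears 1 time(s)
  16: appears 3 time(s)
Step 2: The value 16 appears most frequently (3 times).
Step 3: Mode = 16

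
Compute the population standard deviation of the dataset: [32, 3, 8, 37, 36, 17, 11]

13.146

Step 1: Compute the mean: 20.5714
Step 2: Sum of squared deviations from the mean: 1209.7143
Step 3: Population variance = 1209.7143 / 7 = 172.8163
Step 4: Standard deviation = sqrt(172.8163) = 13.146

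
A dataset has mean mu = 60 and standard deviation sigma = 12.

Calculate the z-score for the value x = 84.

2

Step 1: Recall the z-score formula: z = (x - mu) / sigma
Step 2: Substitute values: z = (84 - 60) / 12
Step 3: z = 24 / 12 = 2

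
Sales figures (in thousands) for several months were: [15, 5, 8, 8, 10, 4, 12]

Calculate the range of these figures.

11

Step 1: Identify the maximum value: max = 15
Step 2: Identify the minimum value: min = 4
Step 3: Range = max - min = 15 - 4 = 11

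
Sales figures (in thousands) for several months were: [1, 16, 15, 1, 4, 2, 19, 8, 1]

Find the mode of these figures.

1

Step 1: Count the frequency of each value:
  1: appears 3 time(s)
  2: appears 1 time(s)
  4: appears 1 time(s)
  8: appears 1 time(s)
  15: appears 1 time(s)
  16: appears 1 time(s)
  19: appears 1 time(s)
Step 2: The value 1 appears most frequently (3 times).
Step 3: Mode = 1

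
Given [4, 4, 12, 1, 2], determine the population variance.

15.04

Step 1: Compute the mean: (4 + 4 + 12 + 1 + 2) / 5 = 4.6
Step 2: Compute squared deviations from the mean:
  (4 - 4.6)^2 = 0.36
  (4 - 4.6)^2 = 0.36
  (12 - 4.6)^2 = 54.76
  (1 - 4.6)^2 = 12.96
  (2 - 4.6)^2 = 6.76
Step 3: Sum of squared deviations = 75.2
Step 4: Population variance = 75.2 / 5 = 15.04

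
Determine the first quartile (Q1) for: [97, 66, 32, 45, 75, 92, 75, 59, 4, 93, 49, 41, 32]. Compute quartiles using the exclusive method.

36.5

Step 1: Sort the data: [4, 32, 32, 41, 45, 49, 59, 66, 75, 75, 92, 93, 97]
Step 2: n = 13
Step 3: Using the exclusive quartile method:
  Q1 = 36.5
  Q2 (median) = 59
  Q3 = 83.5
  IQR = Q3 - Q1 = 83.5 - 36.5 = 47
Step 4: Q1 = 36.5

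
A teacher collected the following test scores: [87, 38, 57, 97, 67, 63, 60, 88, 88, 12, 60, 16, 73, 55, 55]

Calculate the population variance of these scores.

577.2622

Step 1: Compute the mean: (87 + 38 + 57 + 97 + 67 + 63 + 60 + 88 + 88 + 12 + 60 + 16 + 73 + 55 + 55) / 15 = 61.0667
Step 2: Compute squared deviations from the mean:
  (87 - 61.0667)^2 = 672.5378
  (38 - 61.0667)^2 = 532.0711
  (57 - 61.0667)^2 = 16.5378
  (97 - 61.0667)^2 = 1291.2044
  (67 - 61.0667)^2 = 35.2044
  (63 - 61.0667)^2 = 3.7378
  (60 - 61.0667)^2 = 1.1378
  (88 - 61.0667)^2 = 725.4044
  (88 - 61.0667)^2 = 725.4044
  (12 - 61.0667)^2 = 2407.5378
  (60 - 61.0667)^2 = 1.1378
  (16 - 61.0667)^2 = 2031.0044
  (73 - 61.0667)^2 = 142.4044
  (55 - 61.0667)^2 = 36.8044
  (55 - 61.0667)^2 = 36.8044
Step 3: Sum of squared deviations = 8658.9333
Step 4: Population variance = 8658.9333 / 15 = 577.2622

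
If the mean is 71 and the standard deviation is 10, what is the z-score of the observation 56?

-1.5

Step 1: Recall the z-score formula: z = (x - mu) / sigma
Step 2: Substitute values: z = (56 - 71) / 10
Step 3: z = -15 / 10 = -1.5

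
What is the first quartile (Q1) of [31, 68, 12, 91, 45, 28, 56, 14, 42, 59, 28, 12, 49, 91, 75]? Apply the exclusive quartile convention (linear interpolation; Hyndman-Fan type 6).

28

Step 1: Sort the data: [12, 12, 14, 28, 28, 31, 42, 45, 49, 56, 59, 68, 75, 91, 91]
Step 2: n = 15
Step 3: Using the exclusive quartile method:
  Q1 = 28
  Q2 (median) = 45
  Q3 = 68
  IQR = Q3 - Q1 = 68 - 28 = 40
Step 4: Q1 = 28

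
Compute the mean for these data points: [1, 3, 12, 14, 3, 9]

7

Step 1: Sum all values: 1 + 3 + 12 + 14 + 3 + 9 = 42
Step 2: Count the number of values: n = 6
Step 3: Mean = sum / n = 42 / 6 = 7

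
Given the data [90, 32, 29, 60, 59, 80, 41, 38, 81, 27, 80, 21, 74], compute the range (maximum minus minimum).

69

Step 1: Identify the maximum value: max = 90
Step 2: Identify the minimum value: min = 21
Step 3: Range = max - min = 90 - 21 = 69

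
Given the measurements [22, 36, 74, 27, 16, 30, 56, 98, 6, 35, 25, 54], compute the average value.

39.9167

Step 1: Sum all values: 22 + 36 + 74 + 27 + 16 + 30 + 56 + 98 + 6 + 35 + 25 + 54 = 479
Step 2: Count the number of values: n = 12
Step 3: Mean = sum / n = 479 / 12 = 39.9167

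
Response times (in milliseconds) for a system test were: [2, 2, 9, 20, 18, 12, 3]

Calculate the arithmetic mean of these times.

9.4286

Step 1: Sum all values: 2 + 2 + 9 + 20 + 18 + 12 + 3 = 66
Step 2: Count the number of values: n = 7
Step 3: Mean = sum / n = 66 / 7 = 9.4286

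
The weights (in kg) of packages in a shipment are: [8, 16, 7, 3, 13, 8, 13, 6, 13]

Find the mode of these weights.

13

Step 1: Count the frequency of each value:
  3: appears 1 time(s)
  6: appears 1 time(s)
  7: appears 1 time(s)
  8: appears 2 time(s)
  13: appears 3 time(s)
  16: appears 1 time(s)
Step 2: The value 13 appears most frequently (3 times).
Step 3: Mode = 13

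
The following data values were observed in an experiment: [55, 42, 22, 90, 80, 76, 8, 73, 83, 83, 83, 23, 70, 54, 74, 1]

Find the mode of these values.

83

Step 1: Count the frequency of each value:
  1: appears 1 time(s)
  8: appears 1 time(s)
  22: appears 1 time(s)
  23: appears 1 time(s)
  42: appears 1 time(s)
  54: appears 1 time(s)
  55: appears 1 time(s)
  70: appears 1 time(s)
  73: appears 1 time(s)
  74: appears 1 time(s)
  76: appears 1 time(s)
  80: appears 1 time(s)
  83: appears 3 time(s)
  90: appears 1 time(s)
Step 2: The value 83 appears most frequently (3 times).
Step 3: Mode = 83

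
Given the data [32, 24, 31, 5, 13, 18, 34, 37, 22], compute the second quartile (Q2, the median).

24

Step 1: Sort the data: [5, 13, 18, 22, 24, 31, 32, 34, 37]
Step 2: n = 9
Step 3: Q2 is the median. Since n is odd, it is the middle value at position 5: 24
Step 4: Q2 = 24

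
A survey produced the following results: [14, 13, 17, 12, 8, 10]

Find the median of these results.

12.5

Step 1: Sort the data in ascending order: [8, 10, 12, 13, 14, 17]
Step 2: The number of values is n = 6.
Step 3: Since n is even, the median is the average of positions 3 and 4:
  Median = (12 + 13) / 2 = 12.5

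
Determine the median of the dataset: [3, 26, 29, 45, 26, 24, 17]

26

Step 1: Sort the data in ascending order: [3, 17, 24, 26, 26, 29, 45]
Step 2: The number of values is n = 7.
Step 3: Since n is odd, the median is the middle value at position 4: 26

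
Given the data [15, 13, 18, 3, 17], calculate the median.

15

Step 1: Sort the data in ascending order: [3, 13, 15, 17, 18]
Step 2: The number of values is n = 5.
Step 3: Since n is odd, the median is the middle value at position 3: 15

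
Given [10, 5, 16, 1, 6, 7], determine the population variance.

21.5833

Step 1: Compute the mean: (10 + 5 + 16 + 1 + 6 + 7) / 6 = 7.5
Step 2: Compute squared deviations from the mean:
  (10 - 7.5)^2 = 6.25
  (5 - 7.5)^2 = 6.25
  (16 - 7.5)^2 = 72.25
  (1 - 7.5)^2 = 42.25
  (6 - 7.5)^2 = 2.25
  (7 - 7.5)^2 = 0.25
Step 3: Sum of squared deviations = 129.5
Step 4: Population variance = 129.5 / 6 = 21.5833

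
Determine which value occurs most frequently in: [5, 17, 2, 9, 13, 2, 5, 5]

5

Step 1: Count the frequency of each value:
  2: appears 2 time(s)
  5: appears 3 time(s)
  9: appears 1 time(s)
  13: appears 1 time(s)
  17: appears 1 time(s)
Step 2: The value 5 appears most frequently (3 times).
Step 3: Mode = 5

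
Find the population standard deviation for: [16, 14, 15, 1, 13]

5.4918

Step 1: Compute the mean: 11.8
Step 2: Sum of squared deviations from the mean: 150.8
Step 3: Population variance = 150.8 / 5 = 30.16
Step 4: Standard deviation = sqrt(30.16) = 5.4918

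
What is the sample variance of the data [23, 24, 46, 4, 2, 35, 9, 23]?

233.0714

Step 1: Compute the mean: (23 + 24 + 46 + 4 + 2 + 35 + 9 + 23) / 8 = 20.75
Step 2: Compute squared deviations from the mean:
  (23 - 20.75)^2 = 5.0625
  (24 - 20.75)^2 = 10.5625
  (46 - 20.75)^2 = 637.5625
  (4 - 20.75)^2 = 280.5625
  (2 - 20.75)^2 = 351.5625
  (35 - 20.75)^2 = 203.0625
  (9 - 20.75)^2 = 138.0625
  (23 - 20.75)^2 = 5.0625
Step 3: Sum of squared deviations = 1631.5
Step 4: Sample variance = 1631.5 / 7 = 233.0714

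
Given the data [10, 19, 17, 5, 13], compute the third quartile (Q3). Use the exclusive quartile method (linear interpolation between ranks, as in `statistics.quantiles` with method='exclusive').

18

Step 1: Sort the data: [5, 10, 13, 17, 19]
Step 2: n = 5
Step 3: Using the exclusive quartile method:
  Q1 = 7.5
  Q2 (median) = 13
  Q3 = 18
  IQR = Q3 - Q1 = 18 - 7.5 = 10.5
Step 4: Q3 = 18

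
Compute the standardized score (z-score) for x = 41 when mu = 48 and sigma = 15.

-0.4667

Step 1: Recall the z-score formula: z = (x - mu) / sigma
Step 2: Substitute values: z = (41 - 48) / 15
Step 3: z = -7 / 15 = -0.4667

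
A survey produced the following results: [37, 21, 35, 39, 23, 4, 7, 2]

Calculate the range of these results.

37

Step 1: Identify the maximum value: max = 39
Step 2: Identify the minimum value: min = 2
Step 3: Range = max - min = 39 - 2 = 37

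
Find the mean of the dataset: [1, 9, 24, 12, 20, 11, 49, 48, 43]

24.1111

Step 1: Sum all values: 1 + 9 + 24 + 12 + 20 + 11 + 49 + 48 + 43 = 217
Step 2: Count the number of values: n = 9
Step 3: Mean = sum / n = 217 / 9 = 24.1111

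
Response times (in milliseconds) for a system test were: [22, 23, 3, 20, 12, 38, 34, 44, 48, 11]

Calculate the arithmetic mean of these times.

25.5

Step 1: Sum all values: 22 + 23 + 3 + 20 + 12 + 38 + 34 + 44 + 48 + 11 = 255
Step 2: Count the number of values: n = 10
Step 3: Mean = sum / n = 255 / 10 = 25.5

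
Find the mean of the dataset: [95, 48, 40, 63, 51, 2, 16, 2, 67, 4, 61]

40.8182

Step 1: Sum all values: 95 + 48 + 40 + 63 + 51 + 2 + 16 + 2 + 67 + 4 + 61 = 449
Step 2: Count the number of values: n = 11
Step 3: Mean = sum / n = 449 / 11 = 40.8182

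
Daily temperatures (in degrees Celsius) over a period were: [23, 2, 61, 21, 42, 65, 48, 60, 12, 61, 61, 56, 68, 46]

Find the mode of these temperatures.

61

Step 1: Count the frequency of each value:
  2: appears 1 time(s)
  12: appears 1 time(s)
  21: appears 1 time(s)
  23: appears 1 time(s)
  42: appears 1 time(s)
  46: appears 1 time(s)
  48: appears 1 time(s)
  56: appears 1 time(s)
  60: appears 1 time(s)
  61: appears 3 time(s)
  65: appears 1 time(s)
  68: appears 1 time(s)
Step 2: The value 61 appears most frequently (3 times).
Step 3: Mode = 61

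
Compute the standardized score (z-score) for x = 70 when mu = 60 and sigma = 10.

1

Step 1: Recall the z-score formula: z = (x - mu) / sigma
Step 2: Substitute values: z = (70 - 60) / 10
Step 3: z = 10 / 10 = 1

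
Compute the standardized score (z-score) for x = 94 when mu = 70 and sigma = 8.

3

Step 1: Recall the z-score formula: z = (x - mu) / sigma
Step 2: Substitute values: z = (94 - 70) / 8
Step 3: z = 24 / 8 = 3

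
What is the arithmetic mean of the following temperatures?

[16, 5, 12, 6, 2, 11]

8.6667

Step 1: Sum all values: 16 + 5 + 12 + 6 + 2 + 11 = 52
Step 2: Count the number of values: n = 6
Step 3: Mean = sum / n = 52 / 6 = 8.6667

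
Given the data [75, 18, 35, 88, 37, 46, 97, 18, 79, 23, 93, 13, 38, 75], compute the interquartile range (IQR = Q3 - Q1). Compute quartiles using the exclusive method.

59.5

Step 1: Sort the data: [13, 18, 18, 23, 35, 37, 38, 46, 75, 75, 79, 88, 93, 97]
Step 2: n = 14
Step 3: Using the exclusive quartile method:
  Q1 = 21.75
  Q2 (median) = 42
  Q3 = 81.25
  IQR = Q3 - Q1 = 81.25 - 21.75 = 59.5
Step 4: IQR = 59.5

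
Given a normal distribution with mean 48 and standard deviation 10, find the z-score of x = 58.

1

Step 1: Recall the z-score formula: z = (x - mu) / sigma
Step 2: Substitute values: z = (58 - 48) / 10
Step 3: z = 10 / 10 = 1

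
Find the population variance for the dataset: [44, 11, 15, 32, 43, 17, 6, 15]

189.8594

Step 1: Compute the mean: (44 + 11 + 15 + 32 + 43 + 17 + 6 + 15) / 8 = 22.875
Step 2: Compute squared deviations from the mean:
  (44 - 22.875)^2 = 446.2656
  (11 - 22.875)^2 = 141.0156
  (15 - 22.875)^2 = 62.0156
  (32 - 22.875)^2 = 83.2656
  (43 - 22.875)^2 = 405.0156
  (17 - 22.875)^2 = 34.5156
  (6 - 22.875)^2 = 284.7656
  (15 - 22.875)^2 = 62.0156
Step 3: Sum of squared deviations = 1518.875
Step 4: Population variance = 1518.875 / 8 = 189.8594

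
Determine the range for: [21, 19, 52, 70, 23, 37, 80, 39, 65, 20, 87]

68

Step 1: Identify the maximum value: max = 87
Step 2: Identify the minimum value: min = 19
Step 3: Range = max - min = 87 - 19 = 68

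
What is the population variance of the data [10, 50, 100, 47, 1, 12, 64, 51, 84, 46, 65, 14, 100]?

1026.2485

Step 1: Compute the mean: (10 + 50 + 100 + 47 + 1 + 12 + 64 + 51 + 84 + 46 + 65 + 14 + 100) / 13 = 49.5385
Step 2: Compute squared deviations from the mean:
  (10 - 49.5385)^2 = 1563.2899
  (50 - 49.5385)^2 = 0.213
  (100 - 49.5385)^2 = 2546.3669
  (47 - 49.5385)^2 = 6.4438
  (1 - 49.5385)^2 = 2355.9822
  (12 - 49.5385)^2 = 1409.1361
  (64 - 49.5385)^2 = 209.1361
  (51 - 49.5385)^2 = 2.1361
  (84 - 49.5385)^2 = 1187.5976
  (46 - 49.5385)^2 = 12.5207
  (65 - 49.5385)^2 = 239.0592
  (14 - 49.5385)^2 = 1262.9822
  (100 - 49.5385)^2 = 2546.3669
Step 3: Sum of squared deviations = 13341.2308
Step 4: Population variance = 13341.2308 / 13 = 1026.2485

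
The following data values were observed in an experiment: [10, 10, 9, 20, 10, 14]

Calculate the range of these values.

11

Step 1: Identify the maximum value: max = 20
Step 2: Identify the minimum value: min = 9
Step 3: Range = max - min = 20 - 9 = 11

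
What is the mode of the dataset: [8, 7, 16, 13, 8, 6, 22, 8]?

8

Step 1: Count the frequency of each value:
  6: appears 1 time(s)
  7: appears 1 time(s)
  8: appears 3 time(s)
  13: appears 1 time(s)
  16: appears 1 time(s)
  22: appears 1 time(s)
Step 2: The value 8 appears most frequently (3 times).
Step 3: Mode = 8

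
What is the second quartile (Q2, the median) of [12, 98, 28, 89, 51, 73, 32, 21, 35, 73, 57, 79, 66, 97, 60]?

60

Step 1: Sort the data: [12, 21, 28, 32, 35, 51, 57, 60, 66, 73, 73, 79, 89, 97, 98]
Step 2: n = 15
Step 3: Q2 is the median. Since n is odd, it is the middle value at position 8: 60
Step 4: Q2 = 60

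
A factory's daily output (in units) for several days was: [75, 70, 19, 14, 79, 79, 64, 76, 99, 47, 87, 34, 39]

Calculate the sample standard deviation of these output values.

26.851

Step 1: Compute the mean: 60.1538
Step 2: Sum of squared deviations from the mean: 8651.6923
Step 3: Sample variance = 8651.6923 / 12 = 720.9744
Step 4: Standard deviation = sqrt(720.9744) = 26.851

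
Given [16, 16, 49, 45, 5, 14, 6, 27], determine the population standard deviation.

15.6664

Step 1: Compute the mean: 22.25
Step 2: Sum of squared deviations from the mean: 1963.5
Step 3: Population variance = 1963.5 / 8 = 245.4375
Step 4: Standard deviation = sqrt(245.4375) = 15.6664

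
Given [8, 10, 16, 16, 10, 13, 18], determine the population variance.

12.2857

Step 1: Compute the mean: (8 + 10 + 16 + 16 + 10 + 13 + 18) / 7 = 13
Step 2: Compute squared deviations from the mean:
  (8 - 13)^2 = 25
  (10 - 13)^2 = 9
  (16 - 13)^2 = 9
  (16 - 13)^2 = 9
  (10 - 13)^2 = 9
  (13 - 13)^2 = 0
  (18 - 13)^2 = 25
Step 3: Sum of squared deviations = 86
Step 4: Population variance = 86 / 7 = 12.2857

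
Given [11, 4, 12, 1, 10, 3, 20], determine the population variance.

37.0612

Step 1: Compute the mean: (11 + 4 + 12 + 1 + 10 + 3 + 20) / 7 = 8.7143
Step 2: Compute squared deviations from the mean:
  (11 - 8.7143)^2 = 5.2245
  (4 - 8.7143)^2 = 22.2245
  (12 - 8.7143)^2 = 10.7959
  (1 - 8.7143)^2 = 59.5102
  (10 - 8.7143)^2 = 1.6531
  (3 - 8.7143)^2 = 32.6531
  (20 - 8.7143)^2 = 127.3673
Step 3: Sum of squared deviations = 259.4286
Step 4: Population variance = 259.4286 / 7 = 37.0612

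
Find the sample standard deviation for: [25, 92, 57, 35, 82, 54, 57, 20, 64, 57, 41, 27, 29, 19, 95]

25.26

Step 1: Compute the mean: 50.2667
Step 2: Sum of squared deviations from the mean: 8932.9333
Step 3: Sample variance = 8932.9333 / 14 = 638.0667
Step 4: Standard deviation = sqrt(638.0667) = 25.26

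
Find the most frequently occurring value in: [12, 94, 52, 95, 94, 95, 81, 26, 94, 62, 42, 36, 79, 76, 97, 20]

94

Step 1: Count the frequency of each value:
  12: appears 1 time(s)
  20: appears 1 time(s)
  26: appears 1 time(s)
  36: appears 1 time(s)
  42: appears 1 time(s)
  52: appears 1 time(s)
  62: appears 1 time(s)
  76: appears 1 time(s)
  79: appears 1 time(s)
  81: appears 1 time(s)
  94: appears 3 time(s)
  95: appears 2 time(s)
  97: appears 1 time(s)
Step 2: The value 94 appears most frequently (3 times).
Step 3: Mode = 94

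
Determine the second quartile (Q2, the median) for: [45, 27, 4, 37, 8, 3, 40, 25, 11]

25

Step 1: Sort the data: [3, 4, 8, 11, 25, 27, 37, 40, 45]
Step 2: n = 9
Step 3: Q2 is the median. Since n is odd, it is the middle value at position 5: 25
Step 4: Q2 = 25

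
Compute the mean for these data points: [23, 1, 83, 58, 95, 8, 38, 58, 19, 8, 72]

42.0909

Step 1: Sum all values: 23 + 1 + 83 + 58 + 95 + 8 + 38 + 58 + 19 + 8 + 72 = 463
Step 2: Count the number of values: n = 11
Step 3: Mean = sum / n = 463 / 11 = 42.0909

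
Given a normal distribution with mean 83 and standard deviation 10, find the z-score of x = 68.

-1.5

Step 1: Recall the z-score formula: z = (x - mu) / sigma
Step 2: Substitute values: z = (68 - 83) / 10
Step 3: z = -15 / 10 = -1.5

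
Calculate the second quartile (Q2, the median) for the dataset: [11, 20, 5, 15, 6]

11

Step 1: Sort the data: [5, 6, 11, 15, 20]
Step 2: n = 5
Step 3: Q2 is the median. Since n is odd, it is the middle value at position 3: 11
Step 4: Q2 = 11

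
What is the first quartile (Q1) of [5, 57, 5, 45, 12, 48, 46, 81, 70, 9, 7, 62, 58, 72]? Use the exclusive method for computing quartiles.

8.5

Step 1: Sort the data: [5, 5, 7, 9, 12, 45, 46, 48, 57, 58, 62, 70, 72, 81]
Step 2: n = 14
Step 3: Using the exclusive quartile method:
  Q1 = 8.5
  Q2 (median) = 47
  Q3 = 64
  IQR = Q3 - Q1 = 64 - 8.5 = 55.5
Step 4: Q1 = 8.5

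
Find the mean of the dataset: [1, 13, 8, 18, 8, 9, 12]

9.8571

Step 1: Sum all values: 1 + 13 + 8 + 18 + 8 + 9 + 12 = 69
Step 2: Count the number of values: n = 7
Step 3: Mean = sum / n = 69 / 7 = 9.8571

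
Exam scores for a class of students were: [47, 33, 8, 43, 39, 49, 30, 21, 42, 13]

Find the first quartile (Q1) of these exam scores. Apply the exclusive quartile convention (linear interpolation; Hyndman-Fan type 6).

19

Step 1: Sort the data: [8, 13, 21, 30, 33, 39, 42, 43, 47, 49]
Step 2: n = 10
Step 3: Using the exclusive quartile method:
  Q1 = 19
  Q2 (median) = 36
  Q3 = 44
  IQR = Q3 - Q1 = 44 - 19 = 25
Step 4: Q1 = 19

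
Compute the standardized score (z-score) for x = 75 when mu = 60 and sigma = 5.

3

Step 1: Recall the z-score formula: z = (x - mu) / sigma
Step 2: Substitute values: z = (75 - 60) / 5
Step 3: z = 15 / 5 = 3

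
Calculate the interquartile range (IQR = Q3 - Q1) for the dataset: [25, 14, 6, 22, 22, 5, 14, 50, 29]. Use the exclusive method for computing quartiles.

17

Step 1: Sort the data: [5, 6, 14, 14, 22, 22, 25, 29, 50]
Step 2: n = 9
Step 3: Using the exclusive quartile method:
  Q1 = 10
  Q2 (median) = 22
  Q3 = 27
  IQR = Q3 - Q1 = 27 - 10 = 17
Step 4: IQR = 17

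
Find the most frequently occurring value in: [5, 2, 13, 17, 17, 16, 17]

17

Step 1: Count the frequency of each value:
  2: appears 1 time(s)
  5: appears 1 time(s)
  13: appears 1 time(s)
  16: appears 1 time(s)
  17: appears 3 time(s)
Step 2: The value 17 appears most frequently (3 times).
Step 3: Mode = 17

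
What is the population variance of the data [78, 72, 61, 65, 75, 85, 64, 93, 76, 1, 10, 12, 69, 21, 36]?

847.9822

Step 1: Compute the mean: (78 + 72 + 61 + 65 + 75 + 85 + 64 + 93 + 76 + 1 + 10 + 12 + 69 + 21 + 36) / 15 = 54.5333
Step 2: Compute squared deviations from the mean:
  (78 - 54.5333)^2 = 550.6844
  (72 - 54.5333)^2 = 305.0844
  (61 - 54.5333)^2 = 41.8178
  (65 - 54.5333)^2 = 109.5511
  (75 - 54.5333)^2 = 418.8844
  (85 - 54.5333)^2 = 928.2178
  (64 - 54.5333)^2 = 89.6178
  (93 - 54.5333)^2 = 1479.6844
  (76 - 54.5333)^2 = 460.8178
  (1 - 54.5333)^2 = 2865.8178
  (10 - 54.5333)^2 = 1983.2178
  (12 - 54.5333)^2 = 1809.0844
  (69 - 54.5333)^2 = 209.2844
  (21 - 54.5333)^2 = 1124.4844
  (36 - 54.5333)^2 = 343.4844
Step 3: Sum of squared deviations = 12719.7333
Step 4: Population variance = 12719.7333 / 15 = 847.9822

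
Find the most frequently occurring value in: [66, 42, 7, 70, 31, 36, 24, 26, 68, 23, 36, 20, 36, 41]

36

Step 1: Count the frequency of each value:
  7: appears 1 time(s)
  20: appears 1 time(s)
  23: appears 1 time(s)
  24: appears 1 time(s)
  26: appears 1 time(s)
  31: appears 1 time(s)
  36: appears 3 time(s)
  41: appears 1 time(s)
  42: appears 1 time(s)
  66: appears 1 time(s)
  68: appears 1 time(s)
  70: appears 1 time(s)
Step 2: The value 36 appears most frequently (3 times).
Step 3: Mode = 36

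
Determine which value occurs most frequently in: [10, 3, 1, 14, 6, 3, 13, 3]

3

Step 1: Count the frequency of each value:
  1: appears 1 time(s)
  3: appears 3 time(s)
  6: appears 1 time(s)
  10: appears 1 time(s)
  13: appears 1 time(s)
  14: appears 1 time(s)
Step 2: The value 3 appears most frequently (3 times).
Step 3: Mode = 3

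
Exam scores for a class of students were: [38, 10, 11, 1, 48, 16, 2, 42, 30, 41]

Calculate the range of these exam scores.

47

Step 1: Identify the maximum value: max = 48
Step 2: Identify the minimum value: min = 1
Step 3: Range = max - min = 48 - 1 = 47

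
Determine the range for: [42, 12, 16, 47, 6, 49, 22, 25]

43

Step 1: Identify the maximum value: max = 49
Step 2: Identify the minimum value: min = 6
Step 3: Range = max - min = 49 - 6 = 43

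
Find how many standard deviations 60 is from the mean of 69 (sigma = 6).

-1.5

Step 1: Recall the z-score formula: z = (x - mu) / sigma
Step 2: Substitute values: z = (60 - 69) / 6
Step 3: z = -9 / 6 = -1.5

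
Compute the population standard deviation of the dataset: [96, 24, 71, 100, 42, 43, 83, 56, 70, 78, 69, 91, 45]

22.4744

Step 1: Compute the mean: 66.7692
Step 2: Sum of squared deviations from the mean: 6566.3077
Step 3: Population variance = 6566.3077 / 13 = 505.1006
Step 4: Standard deviation = sqrt(505.1006) = 22.4744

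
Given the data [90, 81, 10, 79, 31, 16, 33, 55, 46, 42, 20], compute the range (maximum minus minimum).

80

Step 1: Identify the maximum value: max = 90
Step 2: Identify the minimum value: min = 10
Step 3: Range = max - min = 90 - 10 = 80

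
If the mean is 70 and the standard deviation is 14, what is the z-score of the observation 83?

0.9286

Step 1: Recall the z-score formula: z = (x - mu) / sigma
Step 2: Substitute values: z = (83 - 70) / 14
Step 3: z = 13 / 14 = 0.9286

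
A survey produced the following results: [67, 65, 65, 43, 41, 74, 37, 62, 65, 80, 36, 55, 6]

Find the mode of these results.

65

Step 1: Count the frequency of each value:
  6: appears 1 time(s)
  36: appears 1 time(s)
  37: appears 1 time(s)
  41: appears 1 time(s)
  43: appears 1 time(s)
  55: appears 1 time(s)
  62: appears 1 time(s)
  65: appears 3 time(s)
  67: appears 1 time(s)
  74: appears 1 time(s)
  80: appears 1 time(s)
Step 2: The value 65 appears most frequently (3 times).
Step 3: Mode = 65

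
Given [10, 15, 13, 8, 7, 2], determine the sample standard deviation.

4.6224

Step 1: Compute the mean: 9.1667
Step 2: Sum of squared deviations from the mean: 106.8333
Step 3: Sample variance = 106.8333 / 5 = 21.3667
Step 4: Standard deviation = sqrt(21.3667) = 4.6224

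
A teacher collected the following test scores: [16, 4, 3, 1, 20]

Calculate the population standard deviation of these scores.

7.6785

Step 1: Compute the mean: 8.8
Step 2: Sum of squared deviations from the mean: 294.8
Step 3: Population variance = 294.8 / 5 = 58.96
Step 4: Standard deviation = sqrt(58.96) = 7.6785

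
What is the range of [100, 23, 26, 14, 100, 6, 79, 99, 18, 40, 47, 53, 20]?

94

Step 1: Identify the maximum value: max = 100
Step 2: Identify the minimum value: min = 6
Step 3: Range = max - min = 100 - 6 = 94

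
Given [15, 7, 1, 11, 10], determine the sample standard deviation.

5.2154

Step 1: Compute the mean: 8.8
Step 2: Sum of squared deviations from the mean: 108.8
Step 3: Sample variance = 108.8 / 4 = 27.2
Step 4: Standard deviation = sqrt(27.2) = 5.2154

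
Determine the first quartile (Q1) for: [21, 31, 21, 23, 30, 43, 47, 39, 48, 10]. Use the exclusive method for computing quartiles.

21

Step 1: Sort the data: [10, 21, 21, 23, 30, 31, 39, 43, 47, 48]
Step 2: n = 10
Step 3: Using the exclusive quartile method:
  Q1 = 21
  Q2 (median) = 30.5
  Q3 = 44
  IQR = Q3 - Q1 = 44 - 21 = 23
Step 4: Q1 = 21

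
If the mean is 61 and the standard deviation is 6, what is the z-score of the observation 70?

1.5

Step 1: Recall the z-score formula: z = (x - mu) / sigma
Step 2: Substitute values: z = (70 - 61) / 6
Step 3: z = 9 / 6 = 1.5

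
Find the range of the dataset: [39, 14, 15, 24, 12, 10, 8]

31

Step 1: Identify the maximum value: max = 39
Step 2: Identify the minimum value: min = 8
Step 3: Range = max - min = 39 - 8 = 31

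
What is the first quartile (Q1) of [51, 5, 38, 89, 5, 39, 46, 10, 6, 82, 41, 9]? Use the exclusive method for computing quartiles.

6.75

Step 1: Sort the data: [5, 5, 6, 9, 10, 38, 39, 41, 46, 51, 82, 89]
Step 2: n = 12
Step 3: Using the exclusive quartile method:
  Q1 = 6.75
  Q2 (median) = 38.5
  Q3 = 49.75
  IQR = Q3 - Q1 = 49.75 - 6.75 = 43
Step 4: Q1 = 6.75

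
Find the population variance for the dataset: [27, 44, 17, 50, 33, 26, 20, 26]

114.2344

Step 1: Compute the mean: (27 + 44 + 17 + 50 + 33 + 26 + 20 + 26) / 8 = 30.375
Step 2: Compute squared deviations from the mean:
  (27 - 30.375)^2 = 11.3906
  (44 - 30.375)^2 = 185.6406
  (17 - 30.375)^2 = 178.8906
  (50 - 30.375)^2 = 385.1406
  (33 - 30.375)^2 = 6.8906
  (26 - 30.375)^2 = 19.1406
  (20 - 30.375)^2 = 107.6406
  (26 - 30.375)^2 = 19.1406
Step 3: Sum of squared deviations = 913.875
Step 4: Population variance = 913.875 / 8 = 114.2344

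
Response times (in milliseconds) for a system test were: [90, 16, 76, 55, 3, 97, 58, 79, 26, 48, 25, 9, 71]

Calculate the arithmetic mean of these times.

50.2308

Step 1: Sum all values: 90 + 16 + 76 + 55 + 3 + 97 + 58 + 79 + 26 + 48 + 25 + 9 + 71 = 653
Step 2: Count the number of values: n = 13
Step 3: Mean = sum / n = 653 / 13 = 50.2308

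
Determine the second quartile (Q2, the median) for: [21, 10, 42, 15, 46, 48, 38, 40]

39

Step 1: Sort the data: [10, 15, 21, 38, 40, 42, 46, 48]
Step 2: n = 8
Step 3: Q2 is the median. Since n is even, it is the average of the values at positions 4 and 5:
  Q2 = (38 + 40) / 2 = 39
Step 4: Q2 = 39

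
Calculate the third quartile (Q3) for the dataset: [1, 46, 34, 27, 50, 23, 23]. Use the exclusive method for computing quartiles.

46

Step 1: Sort the data: [1, 23, 23, 27, 34, 46, 50]
Step 2: n = 7
Step 3: Using the exclusive quartile method:
  Q1 = 23
  Q2 (median) = 27
  Q3 = 46
  IQR = Q3 - Q1 = 46 - 23 = 23
Step 4: Q3 = 46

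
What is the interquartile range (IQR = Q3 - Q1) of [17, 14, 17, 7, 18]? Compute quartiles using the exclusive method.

7

Step 1: Sort the data: [7, 14, 17, 17, 18]
Step 2: n = 5
Step 3: Using the exclusive quartile method:
  Q1 = 10.5
  Q2 (median) = 17
  Q3 = 17.5
  IQR = Q3 - Q1 = 17.5 - 10.5 = 7
Step 4: IQR = 7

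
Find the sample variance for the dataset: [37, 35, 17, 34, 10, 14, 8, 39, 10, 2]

197.8222

Step 1: Compute the mean: (37 + 35 + 17 + 34 + 10 + 14 + 8 + 39 + 10 + 2) / 10 = 20.6
Step 2: Compute squared deviations from the mean:
  (37 - 20.6)^2 = 268.96
  (35 - 20.6)^2 = 207.36
  (17 - 20.6)^2 = 12.96
  (34 - 20.6)^2 = 179.56
  (10 - 20.6)^2 = 112.36
  (14 - 20.6)^2 = 43.56
  (8 - 20.6)^2 = 158.76
  (39 - 20.6)^2 = 338.56
  (10 - 20.6)^2 = 112.36
  (2 - 20.6)^2 = 345.96
Step 3: Sum of squared deviations = 1780.4
Step 4: Sample variance = 1780.4 / 9 = 197.8222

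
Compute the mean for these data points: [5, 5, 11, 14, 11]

9.2

Step 1: Sum all values: 5 + 5 + 11 + 14 + 11 = 46
Step 2: Count the number of values: n = 5
Step 3: Mean = sum / n = 46 / 5 = 9.2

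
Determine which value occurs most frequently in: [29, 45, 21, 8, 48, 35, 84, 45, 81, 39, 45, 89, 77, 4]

45

Step 1: Count the frequency of each value:
  4: appears 1 time(s)
  8: appears 1 time(s)
  21: appears 1 time(s)
  29: appears 1 time(s)
  35: appears 1 time(s)
  39: appears 1 time(s)
  45: appears 3 time(s)
  48: appears 1 time(s)
  77: appears 1 time(s)
  81: appears 1 time(s)
  84: appears 1 time(s)
  89: appears 1 time(s)
Step 2: The value 45 appears most frequently (3 times).
Step 3: Mode = 45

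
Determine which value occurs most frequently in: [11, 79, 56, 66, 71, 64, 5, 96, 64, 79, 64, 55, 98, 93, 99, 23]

64

Step 1: Count the frequency of each value:
  5: appears 1 time(s)
  11: appears 1 time(s)
  23: appears 1 time(s)
  55: appears 1 time(s)
  56: appears 1 time(s)
  64: appears 3 time(s)
  66: appears 1 time(s)
  71: appears 1 time(s)
  79: appears 2 time(s)
  93: appears 1 time(s)
  96: appears 1 time(s)
  98: appears 1 time(s)
  99: appears 1 time(s)
Step 2: The value 64 appears most frequently (3 times).
Step 3: Mode = 64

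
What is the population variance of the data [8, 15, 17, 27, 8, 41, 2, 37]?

177.7344

Step 1: Compute the mean: (8 + 15 + 17 + 27 + 8 + 41 + 2 + 37) / 8 = 19.375
Step 2: Compute squared deviations from the mean:
  (8 - 19.375)^2 = 129.3906
  (15 - 19.375)^2 = 19.1406
  (17 - 19.375)^2 = 5.6406
  (27 - 19.375)^2 = 58.1406
  (8 - 19.375)^2 = 129.3906
  (41 - 19.375)^2 = 467.6406
  (2 - 19.375)^2 = 301.8906
  (37 - 19.375)^2 = 310.6406
Step 3: Sum of squared deviations = 1421.875
Step 4: Population variance = 1421.875 / 8 = 177.7344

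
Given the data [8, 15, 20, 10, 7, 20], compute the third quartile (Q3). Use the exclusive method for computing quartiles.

20

Step 1: Sort the data: [7, 8, 10, 15, 20, 20]
Step 2: n = 6
Step 3: Using the exclusive quartile method:
  Q1 = 7.75
  Q2 (median) = 12.5
  Q3 = 20
  IQR = Q3 - Q1 = 20 - 7.75 = 12.25
Step 4: Q3 = 20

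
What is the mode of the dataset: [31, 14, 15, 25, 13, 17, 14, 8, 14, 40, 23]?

14

Step 1: Count the frequency of each value:
  8: appears 1 time(s)
  13: appears 1 time(s)
  14: appears 3 time(s)
  15: appears 1 time(s)
  17: appears 1 time(s)
  23: appears 1 time(s)
  25: appears 1 time(s)
  31: appears 1 time(s)
  40: appears 1 time(s)
Step 2: The value 14 appears most frequently (3 times).
Step 3: Mode = 14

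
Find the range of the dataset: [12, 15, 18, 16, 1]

17

Step 1: Identify the maximum value: max = 18
Step 2: Identify the minimum value: min = 1
Step 3: Range = max - min = 18 - 1 = 17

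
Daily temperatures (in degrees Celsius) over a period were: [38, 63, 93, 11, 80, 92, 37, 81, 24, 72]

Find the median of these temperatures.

67.5

Step 1: Sort the data in ascending order: [11, 24, 37, 38, 63, 72, 80, 81, 92, 93]
Step 2: The number of values is n = 10.
Step 3: Since n is even, the median is the average of positions 5 and 6:
  Median = (63 + 72) / 2 = 67.5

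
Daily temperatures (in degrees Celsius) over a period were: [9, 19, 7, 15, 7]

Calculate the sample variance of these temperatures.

28.8

Step 1: Compute the mean: (9 + 19 + 7 + 15 + 7) / 5 = 11.4
Step 2: Compute squared deviations from the mean:
  (9 - 11.4)^2 = 5.76
  (19 - 11.4)^2 = 57.76
  (7 - 11.4)^2 = 19.36
  (15 - 11.4)^2 = 12.96
  (7 - 11.4)^2 = 19.36
Step 3: Sum of squared deviations = 115.2
Step 4: Sample variance = 115.2 / 4 = 28.8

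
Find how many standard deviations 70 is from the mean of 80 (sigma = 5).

-2

Step 1: Recall the z-score formula: z = (x - mu) / sigma
Step 2: Substitute values: z = (70 - 80) / 5
Step 3: z = -10 / 5 = -2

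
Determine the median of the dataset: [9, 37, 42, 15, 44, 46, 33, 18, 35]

35

Step 1: Sort the data in ascending order: [9, 15, 18, 33, 35, 37, 42, 44, 46]
Step 2: The number of values is n = 9.
Step 3: Since n is odd, the median is the middle value at position 5: 35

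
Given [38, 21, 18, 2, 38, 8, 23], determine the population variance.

160.1224

Step 1: Compute the mean: (38 + 21 + 18 + 2 + 38 + 8 + 23) / 7 = 21.1429
Step 2: Compute squared deviations from the mean:
  (38 - 21.1429)^2 = 284.1633
  (21 - 21.1429)^2 = 0.0204
  (18 - 21.1429)^2 = 9.8776
  (2 - 21.1429)^2 = 366.449
  (38 - 21.1429)^2 = 284.1633
  (8 - 21.1429)^2 = 172.7347
  (23 - 21.1429)^2 = 3.449
Step 3: Sum of squared deviations = 1120.8571
Step 4: Population variance = 1120.8571 / 7 = 160.1224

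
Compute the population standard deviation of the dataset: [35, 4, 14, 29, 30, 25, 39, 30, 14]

10.7612

Step 1: Compute the mean: 24.4444
Step 2: Sum of squared deviations from the mean: 1042.2222
Step 3: Population variance = 1042.2222 / 9 = 115.8025
Step 4: Standard deviation = sqrt(115.8025) = 10.7612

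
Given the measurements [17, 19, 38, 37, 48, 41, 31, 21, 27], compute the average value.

31

Step 1: Sum all values: 17 + 19 + 38 + 37 + 48 + 41 + 31 + 21 + 27 = 279
Step 2: Count the number of values: n = 9
Step 3: Mean = sum / n = 279 / 9 = 31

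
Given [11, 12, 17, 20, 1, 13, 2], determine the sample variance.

50.4762

Step 1: Compute the mean: (11 + 12 + 17 + 20 + 1 + 13 + 2) / 7 = 10.8571
Step 2: Compute squared deviations from the mean:
  (11 - 10.8571)^2 = 0.0204
  (12 - 10.8571)^2 = 1.3061
  (17 - 10.8571)^2 = 37.7347
  (20 - 10.8571)^2 = 83.5918
  (1 - 10.8571)^2 = 97.1633
  (13 - 10.8571)^2 = 4.5918
  (2 - 10.8571)^2 = 78.449
Step 3: Sum of squared deviations = 302.8571
Step 4: Sample variance = 302.8571 / 6 = 50.4762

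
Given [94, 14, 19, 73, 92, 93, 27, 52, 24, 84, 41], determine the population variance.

947.2893

Step 1: Compute the mean: (94 + 14 + 19 + 73 + 92 + 93 + 27 + 52 + 24 + 84 + 41) / 11 = 55.7273
Step 2: Compute squared deviations from the mean:
  (94 - 55.7273)^2 = 1464.8017
  (14 - 55.7273)^2 = 1741.1653
  (19 - 55.7273)^2 = 1348.8926
  (73 - 55.7273)^2 = 298.3471
  (92 - 55.7273)^2 = 1315.7107
  (93 - 55.7273)^2 = 1389.2562
  (27 - 55.7273)^2 = 825.2562
  (52 - 55.7273)^2 = 13.8926
  (24 - 55.7273)^2 = 1006.6198
  (84 - 55.7273)^2 = 799.3471
  (41 - 55.7273)^2 = 216.8926
Step 3: Sum of squared deviations = 10420.1818
Step 4: Population variance = 10420.1818 / 11 = 947.2893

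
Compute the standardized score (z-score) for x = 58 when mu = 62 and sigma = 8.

-0.5

Step 1: Recall the z-score formula: z = (x - mu) / sigma
Step 2: Substitute values: z = (58 - 62) / 8
Step 3: z = -4 / 8 = -0.5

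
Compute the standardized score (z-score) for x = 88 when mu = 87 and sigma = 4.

0.25

Step 1: Recall the z-score formula: z = (x - mu) / sigma
Step 2: Substitute values: z = (88 - 87) / 4
Step 3: z = 1 / 4 = 0.25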